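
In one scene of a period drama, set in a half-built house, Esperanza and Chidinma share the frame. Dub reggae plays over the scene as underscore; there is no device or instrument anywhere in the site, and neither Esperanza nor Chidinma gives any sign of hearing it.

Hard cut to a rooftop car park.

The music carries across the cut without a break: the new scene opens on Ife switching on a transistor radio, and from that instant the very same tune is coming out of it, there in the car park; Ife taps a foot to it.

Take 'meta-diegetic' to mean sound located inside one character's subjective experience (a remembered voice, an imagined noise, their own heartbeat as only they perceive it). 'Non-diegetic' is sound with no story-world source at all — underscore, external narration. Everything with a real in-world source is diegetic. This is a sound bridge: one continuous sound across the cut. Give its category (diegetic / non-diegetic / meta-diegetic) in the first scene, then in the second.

Scene one: there's no in-world source anywhere and no character hears it — underscore for the audience only → non-diegetic.
Scene two: once Ife turns on a transistor radio, the music has a real source in the story world and Ife reacts to it → diegetic.

non-diegetic, diegetic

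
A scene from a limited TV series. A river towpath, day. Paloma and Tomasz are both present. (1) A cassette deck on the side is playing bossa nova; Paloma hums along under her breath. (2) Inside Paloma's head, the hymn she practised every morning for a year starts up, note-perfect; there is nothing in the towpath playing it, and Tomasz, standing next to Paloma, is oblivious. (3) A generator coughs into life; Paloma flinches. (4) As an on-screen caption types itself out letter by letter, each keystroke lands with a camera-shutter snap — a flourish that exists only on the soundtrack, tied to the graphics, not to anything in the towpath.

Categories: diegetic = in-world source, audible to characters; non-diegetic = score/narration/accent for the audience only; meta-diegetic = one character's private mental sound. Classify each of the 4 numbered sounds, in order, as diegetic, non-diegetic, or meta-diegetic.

diegetic, meta-diegetic, diegetic, non-diegetic

(1) source music from a cassette deck, which exists in the story world → diegetic.
(2) is meta-diegetic: remembered music, private to Paloma — Tomasz is oblivious because it isn't in the room.
Sound (3): an in-world source (a generator); characters could hear it, so diegetic.
Sound (4): sound married to a title/caption — outside the diegesis by definition, so non-diegetic.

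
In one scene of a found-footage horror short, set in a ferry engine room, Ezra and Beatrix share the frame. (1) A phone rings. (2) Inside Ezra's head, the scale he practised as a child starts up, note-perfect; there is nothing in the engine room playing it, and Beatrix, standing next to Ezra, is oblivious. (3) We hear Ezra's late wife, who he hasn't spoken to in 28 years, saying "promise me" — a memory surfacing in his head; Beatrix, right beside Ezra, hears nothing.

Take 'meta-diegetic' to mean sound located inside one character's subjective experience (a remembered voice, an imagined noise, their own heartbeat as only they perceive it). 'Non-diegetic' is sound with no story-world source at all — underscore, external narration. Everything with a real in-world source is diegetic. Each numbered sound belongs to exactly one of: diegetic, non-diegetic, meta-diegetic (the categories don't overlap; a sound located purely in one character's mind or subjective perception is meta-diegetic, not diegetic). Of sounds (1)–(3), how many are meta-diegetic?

Sound (1): a phone is a real object/event in the scene's world, so diegetic.
(2) the music is a memory playing inside Ezra's mind alone; no real-world source, Beatrix can't hear it → meta-diegetic.
(3) it's Ezra's recollection rendered as sound; the other character can't hear it → meta-diegetic.
So 2 of the 3 are meta-diegetic: (2), (3).

2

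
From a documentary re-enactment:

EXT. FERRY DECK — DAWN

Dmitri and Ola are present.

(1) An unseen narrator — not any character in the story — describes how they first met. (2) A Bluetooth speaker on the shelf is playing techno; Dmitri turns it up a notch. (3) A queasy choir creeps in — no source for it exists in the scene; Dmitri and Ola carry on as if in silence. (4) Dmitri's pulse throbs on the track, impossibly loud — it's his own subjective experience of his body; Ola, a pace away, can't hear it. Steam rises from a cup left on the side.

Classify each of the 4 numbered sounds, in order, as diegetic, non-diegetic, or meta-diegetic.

non-diegetic, diegetic, non-diegetic, meta-diegetic

(1) commentary laid over the scene from outside the fiction → non-diegetic.
(2) a Bluetooth speaker is a physical source in the scene and Dmitri reacts to it → diegetic.
(3) is non-diegetic: it has no source in the story world and no character can hear it — it's underscore.
(4) is meta-diegetic: a subjective body sound — Dmitri's private perception, inaudible to Ola.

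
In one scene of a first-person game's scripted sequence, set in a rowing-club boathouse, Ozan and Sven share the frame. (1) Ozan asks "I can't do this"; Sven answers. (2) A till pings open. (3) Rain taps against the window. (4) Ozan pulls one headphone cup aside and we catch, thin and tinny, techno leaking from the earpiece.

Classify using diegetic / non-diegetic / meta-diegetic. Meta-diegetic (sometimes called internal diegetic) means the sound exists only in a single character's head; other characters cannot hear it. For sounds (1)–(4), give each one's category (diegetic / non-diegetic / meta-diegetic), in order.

(1) Ozan is a character speaking aloud in the scene → diegetic.
(2) is diegetic: the sound comes from a till physically present in the location.
Sound (3): rain is part of the location's real environment, so diegetic.
Sound (4): the headphones are an on-screen source, so diegetic.

diegetic, diegetic, diegetic, diegetic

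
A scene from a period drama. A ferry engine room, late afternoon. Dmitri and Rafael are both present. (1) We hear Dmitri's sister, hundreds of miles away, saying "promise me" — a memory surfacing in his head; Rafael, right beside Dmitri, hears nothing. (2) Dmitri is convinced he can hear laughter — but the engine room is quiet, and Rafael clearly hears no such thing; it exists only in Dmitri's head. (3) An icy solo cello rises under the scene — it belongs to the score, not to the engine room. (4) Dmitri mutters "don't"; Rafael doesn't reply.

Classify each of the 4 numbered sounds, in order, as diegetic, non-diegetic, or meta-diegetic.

meta-diegetic, meta-diegetic, non-diegetic, diegetic

Sound (1): it's Dmitri's recollection rendered as sound; the other character can't hear it, so meta-diegetic.
(2) is meta-diegetic: the sound is imagined by Dmitri; nothing in the story world is producing it and Rafael can't hear it.
Sound (3): it has no source in the story world and no character can hear it — it's underscore, so non-diegetic.
Sound (4): on-screen dialogue — Dmitri speaks and Rafael is there to hear, so diegetic.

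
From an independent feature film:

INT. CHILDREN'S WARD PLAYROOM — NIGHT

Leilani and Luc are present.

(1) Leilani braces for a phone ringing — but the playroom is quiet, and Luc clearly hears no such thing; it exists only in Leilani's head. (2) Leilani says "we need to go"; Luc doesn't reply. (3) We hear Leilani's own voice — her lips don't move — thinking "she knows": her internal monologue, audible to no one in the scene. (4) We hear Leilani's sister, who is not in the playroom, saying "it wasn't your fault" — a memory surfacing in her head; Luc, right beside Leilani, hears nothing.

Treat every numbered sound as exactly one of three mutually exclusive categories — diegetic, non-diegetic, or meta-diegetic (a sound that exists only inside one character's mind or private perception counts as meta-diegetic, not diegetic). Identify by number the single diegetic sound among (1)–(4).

2

Sound (1): subjective to Leilani: the playroom is silent and Luc hears nothing, so meta-diegetic.
(2) is diegetic: on-screen dialogue — Leilani speaks and Luc is there to hear.
(3) is meta-diegetic: Leilani's thought-voice: a private mental sound no other character can hear.
(4) is meta-diegetic: it's Leilani's recollection rendered as sound; the other character can't hear it.
Only (2) is diegetic.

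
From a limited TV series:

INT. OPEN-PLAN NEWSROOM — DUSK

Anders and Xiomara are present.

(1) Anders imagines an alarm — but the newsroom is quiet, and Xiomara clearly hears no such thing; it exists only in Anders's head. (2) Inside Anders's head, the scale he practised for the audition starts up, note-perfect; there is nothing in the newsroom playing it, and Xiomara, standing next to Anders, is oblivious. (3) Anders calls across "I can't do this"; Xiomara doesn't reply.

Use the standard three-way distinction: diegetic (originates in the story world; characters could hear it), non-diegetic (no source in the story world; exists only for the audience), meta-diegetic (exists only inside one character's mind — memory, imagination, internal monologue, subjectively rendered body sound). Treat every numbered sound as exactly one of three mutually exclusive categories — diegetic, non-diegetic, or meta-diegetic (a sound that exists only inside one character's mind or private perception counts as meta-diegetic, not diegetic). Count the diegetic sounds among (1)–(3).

(1) is meta-diegetic: the sound is imagined by Anders; nothing in the story world is producing it and Xiomara can't hear it.
(2) it lives in Anders's subjectivity, not in the newsroom → meta-diegetic.
(3) is diegetic: on-screen dialogue — Anders speaks and Xiomara is there to hear.
So 1 of the 3 is diegetic: (3).

1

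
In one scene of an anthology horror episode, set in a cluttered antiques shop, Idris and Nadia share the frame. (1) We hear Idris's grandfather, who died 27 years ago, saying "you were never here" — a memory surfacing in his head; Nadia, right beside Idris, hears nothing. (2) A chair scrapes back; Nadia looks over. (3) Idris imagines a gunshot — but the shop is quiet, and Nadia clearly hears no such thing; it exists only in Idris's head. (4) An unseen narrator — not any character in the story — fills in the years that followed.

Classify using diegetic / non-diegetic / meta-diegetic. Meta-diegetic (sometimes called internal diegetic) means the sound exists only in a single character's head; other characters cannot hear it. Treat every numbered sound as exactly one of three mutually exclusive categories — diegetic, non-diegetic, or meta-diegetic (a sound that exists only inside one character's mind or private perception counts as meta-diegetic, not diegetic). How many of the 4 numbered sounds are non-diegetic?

1

(1) a remembered line, private to Idris — not present in the room, not audible to Nadia → meta-diegetic.
(2) the sound comes from a chair physically present in the location → diegetic.
Sound (3): subjective to Idris: the shop is silent and Nadia hears nothing, so meta-diegetic.
(4) commentary laid over the scene from outside the fiction → non-diegetic.
Non-diegetic: (4) — that's 1.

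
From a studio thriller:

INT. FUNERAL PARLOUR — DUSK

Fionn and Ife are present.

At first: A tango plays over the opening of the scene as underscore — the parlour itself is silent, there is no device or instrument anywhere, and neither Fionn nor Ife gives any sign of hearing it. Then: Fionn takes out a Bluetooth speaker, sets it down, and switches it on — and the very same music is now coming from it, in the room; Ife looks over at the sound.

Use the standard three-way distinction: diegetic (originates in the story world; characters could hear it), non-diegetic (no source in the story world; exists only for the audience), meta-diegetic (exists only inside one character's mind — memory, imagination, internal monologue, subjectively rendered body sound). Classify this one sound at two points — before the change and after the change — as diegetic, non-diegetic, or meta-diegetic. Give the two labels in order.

non-diegetic, diegetic

Before the change: no in-world source exists and no character can hear it — underscore → non-diegetic.
After the change: a Bluetooth speaker is now a real source in the story world and the characters hear it → diegetic.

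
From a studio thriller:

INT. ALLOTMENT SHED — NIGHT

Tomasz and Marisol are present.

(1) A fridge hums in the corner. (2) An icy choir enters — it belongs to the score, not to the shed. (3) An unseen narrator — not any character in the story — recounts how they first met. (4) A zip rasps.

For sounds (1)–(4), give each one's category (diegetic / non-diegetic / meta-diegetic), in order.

Sound (1): it's the actual ambient sound of the location, so diegetic.
(2) it has no source in the story world and no character can hear it — it's underscore → non-diegetic.
(3) is non-diegetic: external voice-over — not a character, not heard by anyone in the scene.
(4) an in-world source (a zip); characters could hear it → diegetic.

diegetic, non-diegetic, non-diegetic, diegetic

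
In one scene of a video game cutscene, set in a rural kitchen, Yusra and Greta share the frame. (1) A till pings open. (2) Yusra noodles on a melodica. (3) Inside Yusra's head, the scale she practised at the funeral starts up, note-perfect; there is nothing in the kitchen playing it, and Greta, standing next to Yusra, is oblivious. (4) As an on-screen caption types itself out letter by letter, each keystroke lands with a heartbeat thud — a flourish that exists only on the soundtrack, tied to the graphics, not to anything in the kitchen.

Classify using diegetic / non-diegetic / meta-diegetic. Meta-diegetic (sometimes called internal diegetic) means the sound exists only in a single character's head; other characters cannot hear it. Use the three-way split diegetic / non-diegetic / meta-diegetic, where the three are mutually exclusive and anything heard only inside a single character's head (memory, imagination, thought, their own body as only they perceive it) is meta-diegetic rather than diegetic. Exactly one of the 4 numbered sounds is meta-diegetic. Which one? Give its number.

3

Sound (1): the sound comes from a till physically present in the location, so diegetic.
(2) is diegetic: a character is playing a melodica on screen.
(3) remembered music, private to Yusra — Greta is oblivious because it isn't in the room → meta-diegetic.
(4) is non-diegetic: it accompanies on-screen graphics, not anything inside the story world.
Only (3) is meta-diegetic.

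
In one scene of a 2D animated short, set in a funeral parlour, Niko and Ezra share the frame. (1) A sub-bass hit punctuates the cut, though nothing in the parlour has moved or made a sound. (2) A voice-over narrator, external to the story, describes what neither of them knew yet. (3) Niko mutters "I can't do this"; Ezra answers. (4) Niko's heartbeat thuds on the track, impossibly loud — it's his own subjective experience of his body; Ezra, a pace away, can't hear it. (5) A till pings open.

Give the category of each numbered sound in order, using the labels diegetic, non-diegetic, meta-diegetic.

(1) it's a sound-design accent with no in-world source; no one in the scene can hear it → non-diegetic.
(2) external voice-over — not a character, not heard by anyone in the scene → non-diegetic.
(3) is diegetic: on-screen dialogue — Niko speaks and Ezra is there to hear.
(4) it's Niko's internal bodily sensation rendered as sound; only Niko 'hears' it → meta-diegetic.
(5) is diegetic: a till is a real object/event in the scene's world.

non-diegetic, non-diegetic, diegetic, meta-diegetic, diegetic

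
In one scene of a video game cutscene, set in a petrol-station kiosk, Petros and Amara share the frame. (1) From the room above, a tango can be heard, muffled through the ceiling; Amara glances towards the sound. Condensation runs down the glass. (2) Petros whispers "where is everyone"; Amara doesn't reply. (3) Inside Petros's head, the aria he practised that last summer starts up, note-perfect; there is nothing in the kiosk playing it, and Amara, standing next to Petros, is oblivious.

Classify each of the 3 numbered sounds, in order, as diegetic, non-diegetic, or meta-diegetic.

diegetic, diegetic, meta-diegetic

(1) the music has an off-screen but real-world source and a character hears it → diegetic.
(2) is diegetic: on-screen dialogue — Petros speaks and Amara is there to hear.
Sound (3): the music is a memory playing inside Petros's mind alone; no real-world source, Amara can't hear it, so meta-diegetic.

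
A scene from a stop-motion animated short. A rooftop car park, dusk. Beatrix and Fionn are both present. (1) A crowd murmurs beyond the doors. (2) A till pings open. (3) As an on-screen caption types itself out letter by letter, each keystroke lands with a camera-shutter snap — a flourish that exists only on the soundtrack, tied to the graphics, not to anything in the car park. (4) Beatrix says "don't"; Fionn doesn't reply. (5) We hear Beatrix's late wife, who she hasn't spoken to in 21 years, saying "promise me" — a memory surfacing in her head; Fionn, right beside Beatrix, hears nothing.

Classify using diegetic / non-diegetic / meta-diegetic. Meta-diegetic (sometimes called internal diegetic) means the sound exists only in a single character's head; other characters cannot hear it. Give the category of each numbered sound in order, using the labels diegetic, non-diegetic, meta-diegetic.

(1) ambient/room sound belonging to the story's physical space → diegetic.
Sound (2): a till is a real object/event in the scene's world, so diegetic.
Sound (3): sound married to a title/caption — outside the diegesis by definition, so non-diegetic.
Sound (4): spoken by a character present in the story world, so diegetic.
(5) is meta-diegetic: it's Beatrix's recollection rendered as sound; the other character can't hear it.

diegetic, diegetic, non-diegetic, diegetic, meta-diegetic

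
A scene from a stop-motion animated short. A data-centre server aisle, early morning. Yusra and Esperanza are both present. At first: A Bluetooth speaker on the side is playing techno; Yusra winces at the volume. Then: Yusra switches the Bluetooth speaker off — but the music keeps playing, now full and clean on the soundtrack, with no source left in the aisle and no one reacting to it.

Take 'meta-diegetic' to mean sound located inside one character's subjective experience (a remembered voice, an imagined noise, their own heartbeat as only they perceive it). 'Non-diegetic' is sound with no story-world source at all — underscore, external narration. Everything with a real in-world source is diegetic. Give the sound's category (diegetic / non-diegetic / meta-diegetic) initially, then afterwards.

diegetic, non-diegetic

Initially: a Bluetooth speaker is a real in-scene source and Yusra reacts to it → diegetic.
Afterwards: there is no longer any in-world source and no one can hear it — it has become underscore → non-diegetic.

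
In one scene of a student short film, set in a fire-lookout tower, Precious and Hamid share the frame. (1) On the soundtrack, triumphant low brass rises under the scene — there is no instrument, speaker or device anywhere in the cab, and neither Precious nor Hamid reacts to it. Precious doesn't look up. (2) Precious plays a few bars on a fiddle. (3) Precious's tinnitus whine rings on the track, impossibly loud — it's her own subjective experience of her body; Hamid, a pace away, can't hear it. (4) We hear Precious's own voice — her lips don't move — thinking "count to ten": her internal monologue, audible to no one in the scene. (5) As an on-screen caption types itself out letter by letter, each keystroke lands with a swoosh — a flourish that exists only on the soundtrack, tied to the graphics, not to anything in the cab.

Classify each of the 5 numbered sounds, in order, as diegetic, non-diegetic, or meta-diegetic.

non-diegetic, diegetic, meta-diegetic, meta-diegetic, non-diegetic

(1) nothing in the cab produces it and the characters don't hear it — pure soundtrack → non-diegetic.
(2) a character is playing a fiddle on screen → diegetic.
Sound (3): point-of-audition from inside Precious's body; not a sound in the room, so meta-diegetic.
(4) it's Precious's unspoken thought, heard only by the audience via her subjectivity → meta-diegetic.
(5) the caption isn't part of the story world, so neither is the sound tied to it → non-diegetic.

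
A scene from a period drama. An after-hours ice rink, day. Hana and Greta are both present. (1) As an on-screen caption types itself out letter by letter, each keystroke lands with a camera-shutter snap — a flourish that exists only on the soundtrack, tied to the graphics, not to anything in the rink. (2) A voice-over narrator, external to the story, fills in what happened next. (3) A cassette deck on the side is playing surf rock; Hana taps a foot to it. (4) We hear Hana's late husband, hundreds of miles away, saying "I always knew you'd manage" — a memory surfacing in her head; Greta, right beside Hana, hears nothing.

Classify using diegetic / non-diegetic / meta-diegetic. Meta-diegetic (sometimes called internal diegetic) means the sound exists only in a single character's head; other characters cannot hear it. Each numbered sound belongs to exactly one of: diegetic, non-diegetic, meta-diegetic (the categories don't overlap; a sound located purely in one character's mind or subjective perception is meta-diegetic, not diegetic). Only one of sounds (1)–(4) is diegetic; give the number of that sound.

(1) the caption isn't part of the story world, so neither is the sound tied to it → non-diegetic.
(2) is non-diegetic: commentary laid over the scene from outside the fiction.
Sound (3): source music from a cassette deck, which exists in the story world, so diegetic.
(4) the voice is a memory playing only inside Hana's mind; Greta can't hear it → meta-diegetic.
Only (3) is diegetic.

3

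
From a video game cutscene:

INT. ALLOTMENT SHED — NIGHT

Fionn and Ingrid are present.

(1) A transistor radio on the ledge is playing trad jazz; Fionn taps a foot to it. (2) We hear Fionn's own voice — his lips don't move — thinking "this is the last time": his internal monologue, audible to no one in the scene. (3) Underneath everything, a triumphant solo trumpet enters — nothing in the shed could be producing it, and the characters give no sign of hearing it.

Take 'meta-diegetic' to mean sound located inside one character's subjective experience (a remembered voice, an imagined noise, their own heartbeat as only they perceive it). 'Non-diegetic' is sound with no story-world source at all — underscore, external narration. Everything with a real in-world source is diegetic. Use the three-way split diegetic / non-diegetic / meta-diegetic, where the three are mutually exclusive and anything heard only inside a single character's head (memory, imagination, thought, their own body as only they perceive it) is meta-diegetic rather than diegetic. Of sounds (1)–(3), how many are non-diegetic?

Sound (1): a transistor radio is a physical source in the scene and Fionn reacts to it, so diegetic.
(2) is meta-diegetic: it's Fionn's unspoken thought, heard only by the audience via his subjectivity.
(3) is non-diegetic: score with no on-screen or off-screen source; it exists for the audience alone.
So 1 of the 3 is non-diegetic: (3).

1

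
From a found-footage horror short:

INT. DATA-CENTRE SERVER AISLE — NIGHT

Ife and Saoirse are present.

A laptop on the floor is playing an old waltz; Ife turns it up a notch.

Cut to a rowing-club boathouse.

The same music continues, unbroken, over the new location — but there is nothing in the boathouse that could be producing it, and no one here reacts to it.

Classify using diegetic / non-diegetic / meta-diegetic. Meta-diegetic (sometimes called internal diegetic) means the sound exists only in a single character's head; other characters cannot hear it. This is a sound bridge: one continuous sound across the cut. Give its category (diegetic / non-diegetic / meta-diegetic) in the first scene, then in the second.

diegetic, non-diegetic

Scene one: a laptop is an on-screen source and Ife reacts to it → diegetic.
Scene two: there is no source in the boathouse and no one hears it — it's now underscore → non-diegetic.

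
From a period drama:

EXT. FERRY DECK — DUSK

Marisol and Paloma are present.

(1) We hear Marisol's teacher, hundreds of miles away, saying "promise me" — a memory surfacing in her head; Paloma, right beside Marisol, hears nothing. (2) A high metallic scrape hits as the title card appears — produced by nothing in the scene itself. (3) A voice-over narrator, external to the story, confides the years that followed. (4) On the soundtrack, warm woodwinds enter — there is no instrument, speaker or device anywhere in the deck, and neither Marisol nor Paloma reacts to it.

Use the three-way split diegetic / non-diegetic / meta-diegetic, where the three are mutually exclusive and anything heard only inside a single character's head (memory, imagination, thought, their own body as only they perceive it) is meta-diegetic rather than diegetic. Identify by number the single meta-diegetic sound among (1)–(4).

Sound (1): a remembered line, private to Marisol — not present in the room, not audible to Paloma, so meta-diegetic.
Sound (2): an editorial stinger — it belongs to the cut, not the story world, so non-diegetic.
(3) commentary laid over the scene from outside the fiction → non-diegetic.
(4) is non-diegetic: score with no on-screen or off-screen source; it exists for the audience alone.
Only (1) is meta-diegetic.

1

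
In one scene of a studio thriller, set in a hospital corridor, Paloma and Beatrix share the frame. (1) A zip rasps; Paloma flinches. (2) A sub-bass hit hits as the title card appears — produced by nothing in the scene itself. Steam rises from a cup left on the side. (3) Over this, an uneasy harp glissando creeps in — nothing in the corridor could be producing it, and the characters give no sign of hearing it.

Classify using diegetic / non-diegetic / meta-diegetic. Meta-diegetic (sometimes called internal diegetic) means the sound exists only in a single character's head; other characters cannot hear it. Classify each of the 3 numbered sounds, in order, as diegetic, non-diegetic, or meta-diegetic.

(1) a zip is a real object/event in the scene's world → diegetic.
Sound (2): nothing in the scene produces it; it's an accent added for the audience, so non-diegetic.
(3) is non-diegetic: score with no on-screen or off-screen source; it exists for the audience alone.

diegetic, non-diegetic, non-diegetic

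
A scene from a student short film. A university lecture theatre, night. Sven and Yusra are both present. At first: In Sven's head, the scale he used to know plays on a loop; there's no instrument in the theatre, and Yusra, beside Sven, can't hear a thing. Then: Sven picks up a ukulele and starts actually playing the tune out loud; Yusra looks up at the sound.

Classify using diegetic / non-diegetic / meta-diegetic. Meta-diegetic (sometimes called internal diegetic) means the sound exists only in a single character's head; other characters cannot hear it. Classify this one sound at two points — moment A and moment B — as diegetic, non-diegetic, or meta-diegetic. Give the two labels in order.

Moment A: the tune exists only as Sven's private memory; Yusra can't hear it → meta-diegetic.
Moment B: Sven is now producing it live on a ukulele, in the room, and Yusra hears it → diegetic.

meta-diegetic, diegetic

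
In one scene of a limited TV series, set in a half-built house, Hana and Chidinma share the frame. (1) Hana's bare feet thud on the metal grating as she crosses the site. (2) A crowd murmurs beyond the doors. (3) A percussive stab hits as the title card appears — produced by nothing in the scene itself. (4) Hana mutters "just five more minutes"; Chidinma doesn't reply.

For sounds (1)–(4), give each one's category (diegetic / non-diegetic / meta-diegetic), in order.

(1) Hana's footsteps are produced in the story world → diegetic.
(2) is diegetic: ambient/room sound belonging to the story's physical space.
(3) an editorial stinger — it belongs to the cut, not the story world → non-diegetic.
Sound (4): Hana is a character speaking aloud in the scene, so diegetic.

diegetic, diegetic, non-diegetic, diegetic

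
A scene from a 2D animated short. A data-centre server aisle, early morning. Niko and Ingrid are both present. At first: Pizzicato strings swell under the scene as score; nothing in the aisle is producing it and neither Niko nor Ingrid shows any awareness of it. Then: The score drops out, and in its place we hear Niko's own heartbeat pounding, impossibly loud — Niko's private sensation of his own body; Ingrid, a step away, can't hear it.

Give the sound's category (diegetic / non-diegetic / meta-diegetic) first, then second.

non-diegetic, meta-diegetic

First: underscore with no in-world source, inaudible to the characters → non-diegetic.
Second: the body sound is Niko's subjective perception alone — Ingrid can't hear it → meta-diegetic.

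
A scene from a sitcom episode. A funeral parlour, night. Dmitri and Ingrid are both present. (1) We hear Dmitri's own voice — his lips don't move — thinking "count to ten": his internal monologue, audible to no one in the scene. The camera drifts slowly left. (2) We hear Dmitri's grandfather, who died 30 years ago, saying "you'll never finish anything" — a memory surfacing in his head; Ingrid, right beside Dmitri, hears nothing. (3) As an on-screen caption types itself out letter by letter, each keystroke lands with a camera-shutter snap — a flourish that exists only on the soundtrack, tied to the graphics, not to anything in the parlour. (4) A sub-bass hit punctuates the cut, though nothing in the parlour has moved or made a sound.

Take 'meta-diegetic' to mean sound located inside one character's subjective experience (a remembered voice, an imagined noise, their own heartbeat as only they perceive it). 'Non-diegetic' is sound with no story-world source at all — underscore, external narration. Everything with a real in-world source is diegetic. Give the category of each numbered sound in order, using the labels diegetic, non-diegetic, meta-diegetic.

(1) Dmitri's thought-voice: a private mental sound no other character can hear → meta-diegetic.
(2) a remembered line, private to Dmitri — not present in the room, not audible to Ingrid → meta-diegetic.
Sound (3): sound married to a title/caption — outside the diegesis by definition, so non-diegetic.
(4) is non-diegetic: an editorial stinger — it belongs to the cut, not the story world.

meta-diegetic, meta-diegetic, non-diegetic, non-diegetic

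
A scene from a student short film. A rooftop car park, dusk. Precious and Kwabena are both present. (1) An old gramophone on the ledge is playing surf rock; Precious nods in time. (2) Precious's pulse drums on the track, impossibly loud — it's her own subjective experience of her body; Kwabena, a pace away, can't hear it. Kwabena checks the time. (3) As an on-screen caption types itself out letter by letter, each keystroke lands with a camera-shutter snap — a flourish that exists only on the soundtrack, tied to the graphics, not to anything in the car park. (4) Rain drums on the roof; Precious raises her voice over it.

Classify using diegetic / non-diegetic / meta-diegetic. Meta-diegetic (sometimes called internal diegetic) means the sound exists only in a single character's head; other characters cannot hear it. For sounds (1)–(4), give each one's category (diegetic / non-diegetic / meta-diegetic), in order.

(1) is diegetic: an old gramophone is a physical source in the scene and Precious reacts to it.
Sound (2): a subjective body sound — Precious's private perception, inaudible to Kwabena, so meta-diegetic.
(3) it accompanies on-screen graphics, not anything inside the story world → non-diegetic.
(4) is diegetic: rain is part of the location's real environment.

diegetic, meta-diegetic, non-diegetic, diegetic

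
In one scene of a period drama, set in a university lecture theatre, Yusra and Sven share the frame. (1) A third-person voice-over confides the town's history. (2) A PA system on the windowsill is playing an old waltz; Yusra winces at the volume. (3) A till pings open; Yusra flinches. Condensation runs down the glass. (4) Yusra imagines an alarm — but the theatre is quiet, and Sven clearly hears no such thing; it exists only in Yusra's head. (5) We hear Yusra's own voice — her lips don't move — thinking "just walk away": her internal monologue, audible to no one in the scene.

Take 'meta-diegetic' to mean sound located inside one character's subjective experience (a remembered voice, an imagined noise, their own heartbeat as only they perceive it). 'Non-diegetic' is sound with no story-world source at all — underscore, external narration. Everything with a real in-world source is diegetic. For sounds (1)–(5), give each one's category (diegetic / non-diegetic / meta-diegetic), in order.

Sound (1): the narrator exists outside the story world, addressing only the audience, so non-diegetic.
(2) a PA system is a physical source in the scene and Yusra reacts to it → diegetic.
(3) is diegetic: the sound comes from a till physically present in the location.
(4) is meta-diegetic: the sound is imagined by Yusra; nothing in the story world is producing it and Sven can't hear it.
(5) is meta-diegetic: it's Yusra's unspoken thought, heard only by the audience via her subjectivity.

non-diegetic, diegetic, diegetic, meta-diegetic, meta-diegetic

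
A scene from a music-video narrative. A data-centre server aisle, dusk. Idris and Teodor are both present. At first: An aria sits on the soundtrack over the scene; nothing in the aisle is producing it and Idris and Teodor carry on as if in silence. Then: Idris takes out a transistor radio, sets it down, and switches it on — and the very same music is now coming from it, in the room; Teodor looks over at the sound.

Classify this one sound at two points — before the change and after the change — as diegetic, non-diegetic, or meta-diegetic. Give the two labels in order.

non-diegetic, diegetic

Before the change: no in-world source exists and no character can hear it — underscore → non-diegetic.
After the change: a transistor radio is now a real source in the story world and the characters hear it → diegetic.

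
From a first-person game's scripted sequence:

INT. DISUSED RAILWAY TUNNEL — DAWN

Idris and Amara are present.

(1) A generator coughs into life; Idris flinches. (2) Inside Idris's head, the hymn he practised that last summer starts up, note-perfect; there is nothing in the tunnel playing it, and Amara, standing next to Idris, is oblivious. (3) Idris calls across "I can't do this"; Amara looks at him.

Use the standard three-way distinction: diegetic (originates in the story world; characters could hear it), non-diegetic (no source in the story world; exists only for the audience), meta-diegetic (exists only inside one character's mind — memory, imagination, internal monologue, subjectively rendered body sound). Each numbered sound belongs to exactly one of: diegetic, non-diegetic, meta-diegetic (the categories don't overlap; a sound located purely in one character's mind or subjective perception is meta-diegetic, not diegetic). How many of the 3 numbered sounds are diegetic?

(1) a generator is a real object/event in the scene's world → diegetic.
(2) is meta-diegetic: remembered music, private to Idris — Amara is oblivious because it isn't in the room.
(3) is diegetic: spoken by a character present in the story world.
Diegetic: (1), (3) — that's 2.

2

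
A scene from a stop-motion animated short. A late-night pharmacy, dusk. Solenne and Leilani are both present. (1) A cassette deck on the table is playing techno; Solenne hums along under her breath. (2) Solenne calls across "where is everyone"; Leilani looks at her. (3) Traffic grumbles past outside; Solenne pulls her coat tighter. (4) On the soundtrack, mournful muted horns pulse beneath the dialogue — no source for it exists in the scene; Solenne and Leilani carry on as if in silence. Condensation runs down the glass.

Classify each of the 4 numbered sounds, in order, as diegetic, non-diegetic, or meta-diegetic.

diegetic, diegetic, diegetic, non-diegetic

(1) is diegetic: source music from a cassette deck, which exists in the story world.
Sound (2): Solenne is a character speaking aloud in the scene, so diegetic.
Sound (3): traffic is part of the location's real environment, so diegetic.
(4) is non-diegetic: score with no on-screen or off-screen source; it exists for the audience alone.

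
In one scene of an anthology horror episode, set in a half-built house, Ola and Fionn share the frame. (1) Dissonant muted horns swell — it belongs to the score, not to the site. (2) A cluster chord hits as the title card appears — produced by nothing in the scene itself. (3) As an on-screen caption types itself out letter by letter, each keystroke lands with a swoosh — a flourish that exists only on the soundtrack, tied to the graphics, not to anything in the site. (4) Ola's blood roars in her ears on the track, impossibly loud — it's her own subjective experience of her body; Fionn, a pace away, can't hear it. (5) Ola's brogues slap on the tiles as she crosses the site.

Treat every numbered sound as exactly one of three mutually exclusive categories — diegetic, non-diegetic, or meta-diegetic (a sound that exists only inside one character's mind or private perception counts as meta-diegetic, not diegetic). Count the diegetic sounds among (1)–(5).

(1) is non-diegetic: it has no source in the story world and no character can hear it — it's underscore.
(2) nothing in the scene produces it; it's an accent added for the audience → non-diegetic.
(3) the caption isn't part of the story world, so neither is the sound tied to it → non-diegetic.
Sound (4): it's Ola's internal bodily sensation rendered as sound; only Ola 'hears' it, so meta-diegetic.
(5) Ola's footsteps are produced in the story world → diegetic.
Diegetic: (5) — that's 1.

1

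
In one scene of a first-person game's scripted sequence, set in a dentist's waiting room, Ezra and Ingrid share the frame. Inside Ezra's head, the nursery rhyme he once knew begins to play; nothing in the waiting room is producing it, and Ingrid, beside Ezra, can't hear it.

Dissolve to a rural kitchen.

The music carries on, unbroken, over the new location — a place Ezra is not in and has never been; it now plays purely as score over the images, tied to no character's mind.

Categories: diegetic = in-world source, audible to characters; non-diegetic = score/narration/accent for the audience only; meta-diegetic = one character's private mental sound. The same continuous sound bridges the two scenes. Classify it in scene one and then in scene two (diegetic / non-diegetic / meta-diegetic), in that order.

Scene one: the music exists only inside Ezra's mind; Ingrid can't hear it → meta-diegetic.
Scene two: it's detached from Ezra entirely and plays over unrelated images with no in-world source — conventional underscore → non-diegetic.

meta-diegetic, non-diegetic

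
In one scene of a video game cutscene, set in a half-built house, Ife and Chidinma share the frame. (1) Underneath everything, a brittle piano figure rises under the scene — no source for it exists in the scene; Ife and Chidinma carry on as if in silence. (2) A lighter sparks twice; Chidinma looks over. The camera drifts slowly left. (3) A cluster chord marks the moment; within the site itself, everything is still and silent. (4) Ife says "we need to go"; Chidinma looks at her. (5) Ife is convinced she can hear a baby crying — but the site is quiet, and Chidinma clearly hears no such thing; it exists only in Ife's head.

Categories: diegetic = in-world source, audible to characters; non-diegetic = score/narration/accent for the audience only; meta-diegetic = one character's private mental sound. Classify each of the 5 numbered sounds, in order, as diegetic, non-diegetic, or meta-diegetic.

(1) is non-diegetic: nothing in the site produces it and the characters don't hear it — pure soundtrack.
(2) is diegetic: the sound comes from a lighter physically present in the location.
(3) is non-diegetic: nothing in the scene produces it; it's an accent added for the audience.
Sound (4): spoken by a character present in the story world, so diegetic.
(5) is meta-diegetic: subjective to Ife: the site is silent and Chidinma hears nothing.

non-diegetic, diegetic, non-diegetic, diegetic, meta-diegetic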